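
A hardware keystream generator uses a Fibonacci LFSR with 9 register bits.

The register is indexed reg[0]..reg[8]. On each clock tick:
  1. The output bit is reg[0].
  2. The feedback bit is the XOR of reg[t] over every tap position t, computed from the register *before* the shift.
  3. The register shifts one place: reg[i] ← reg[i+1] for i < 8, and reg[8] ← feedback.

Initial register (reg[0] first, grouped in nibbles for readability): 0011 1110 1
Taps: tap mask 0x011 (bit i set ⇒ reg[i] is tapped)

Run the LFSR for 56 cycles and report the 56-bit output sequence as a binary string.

00111110111010000011010110110111011000001011010111110101

step | reg (before) | out | fb
   0 | 001111101 | 0 | 1
   1 | 011111011 | 0 | 1
   2 | 111110111 | 1 | 0
   3 | 111101110 | 1 | 1
   4 | 111011101 | 1 | 0
   5 | 110111010 | 1 | 0
   6 | 101110100 | 1 | 0
   7 | 011101000 | 0 | 0
   8 | 111010000 | 1 | 0
   9 | 110100000 | 1 | 1
  10 | 101000001 | 1 | 1
  11 | 010000011 | 0 | 0
  12 | 100000110 | 1 | 1
  13 | 000001101 | 0 | 0
  14 | 000011010 | 0 | 1
  15 | 000110101 | 0 | 1
  16 | 001101011 | 0 | 0
  17 | 011010110 | 0 | 1
  18 | 110101101 | 1 | 1
  19 | 101011011 | 1 | 0
  20 | 010110110 | 0 | 1
  21 | 101101101 | 1 | 1
  22 | 011011011 | 0 | 1
  23 | 110110111 | 1 | 0
  24 | 101101110 | 1 | 1
  25 | 011011101 | 0 | 1
  26 | 110111011 | 1 | 0
  27 | 101110110 | 1 | 0
  28 | 011101100 | 0 | 0
  29 | 111011000 | 1 | 0
  30 | 110110000 | 1 | 0
  31 | 101100000 | 1 | 1
  32 | 011000001 | 0 | 0
  33 | 110000010 | 1 | 1
  34 | 100000101 | 1 | 1
  35 | 000001011 | 0 | 0
  36 | 000010110 | 0 | 1
  37 | 000101101 | 0 | 0
  38 | 001011010 | 0 | 1
  39 | 010110101 | 0 | 1
  40 | 101101011 | 1 | 1
  41 | 011010111 | 0 | 1
  42 | 110101111 | 1 | 1
  43 | 101011111 | 1 | 0
  44 | 010111110 | 0 | 1
  45 | 101111101 | 1 | 0
  46 | 011111010 | 0 | 1
  47 | 111110101 | 1 | 0
  48 | 111101010 | 1 | 1
  49 | 111010101 | 1 | 0
  50 | 110101010 | 1 | 1
  51 | 101010101 | 1 | 0
  52 | 010101010 | 0 | 0
  53 | 101010100 | 1 | 0
  54 | 010101000 | 0 | 0
  55 | 101010000 | 1 | 0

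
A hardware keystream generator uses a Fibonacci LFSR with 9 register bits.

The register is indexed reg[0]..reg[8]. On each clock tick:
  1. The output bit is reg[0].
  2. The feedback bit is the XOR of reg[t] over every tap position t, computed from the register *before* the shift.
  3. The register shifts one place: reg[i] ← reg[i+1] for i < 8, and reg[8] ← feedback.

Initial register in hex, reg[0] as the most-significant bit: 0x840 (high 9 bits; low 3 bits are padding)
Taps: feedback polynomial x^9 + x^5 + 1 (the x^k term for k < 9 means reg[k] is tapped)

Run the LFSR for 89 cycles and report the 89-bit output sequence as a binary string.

10000100000000100010001100100011101010110110001110001001010100011011001111100111100010110

step | reg (before) | out | fb
   0 | 100001000 | 1 | 0
   1 | 000010000 | 0 | 0
   2 | 000100000 | 0 | 0
   3 | 001000000 | 0 | 0
   4 | 010000000 | 0 | 0
   5 | 100000000 | 1 | 1
   6 | 000000001 | 0 | 0
   7 | 000000010 | 0 | 0
   8 | 000000100 | 0 | 0
   9 | 000001000 | 0 | 1
  10 | 000010001 | 0 | 0
  11 | 000100010 | 0 | 0
  12 | 001000100 | 0 | 0
  13 | 010001000 | 0 | 1
  14 | 100010001 | 1 | 1
  15 | 000100011 | 0 | 0
  16 | 001000110 | 0 | 0
  17 | 010001100 | 0 | 1
  18 | 100011001 | 1 | 0
  19 | 000110010 | 0 | 0
  20 | 001100100 | 0 | 0
  21 | 011001000 | 0 | 1
  22 | 110010001 | 1 | 1
  23 | 100100011 | 1 | 1
  24 | 001000111 | 0 | 0
  25 | 010001110 | 0 | 1
  26 | 100011101 | 1 | 0
  27 | 000111010 | 0 | 1
  28 | 001110101 | 0 | 0
  29 | 011101010 | 0 | 1
  30 | 111010101 | 1 | 1
  31 | 110101011 | 1 | 0
  32 | 101010110 | 1 | 1
  33 | 010101101 | 0 | 1
  34 | 101011011 | 1 | 0
  35 | 010110110 | 0 | 0
  36 | 101101100 | 1 | 0
  37 | 011011000 | 0 | 1
  38 | 110110001 | 1 | 1
  39 | 101100011 | 1 | 1
  40 | 011000111 | 0 | 0
  41 | 110001110 | 1 | 0
  42 | 100011100 | 1 | 0
  43 | 000111000 | 0 | 1
  44 | 001110001 | 0 | 0
  45 | 011100010 | 0 | 0
  46 | 111000100 | 1 | 1
  47 | 110001001 | 1 | 0
  48 | 100010010 | 1 | 1
  49 | 000100101 | 0 | 0
  50 | 001001010 | 0 | 1
  51 | 010010101 | 0 | 0
  52 | 100101010 | 1 | 0
  53 | 001010100 | 0 | 0
  54 | 010101000 | 0 | 1
  55 | 101010001 | 1 | 1
  56 | 010100011 | 0 | 0
  57 | 101000110 | 1 | 1
  58 | 010001101 | 0 | 1
  59 | 100011011 | 1 | 0
  60 | 000110110 | 0 | 0
  61 | 001101100 | 0 | 1
  62 | 011011001 | 0 | 1
  63 | 110110011 | 1 | 1
  64 | 101100111 | 1 | 1
  65 | 011001111 | 0 | 1
  66 | 110011111 | 1 | 0
  67 | 100111110 | 1 | 0
  68 | 001111100 | 0 | 1
  69 | 011111001 | 0 | 1
  70 | 111110011 | 1 | 1
  71 | 111100111 | 1 | 1
  72 | 111001111 | 1 | 0
  73 | 110011110 | 1 | 0
  74 | 100111100 | 1 | 0
  75 | 001111000 | 0 | 1
  76 | 011110001 | 0 | 0
  77 | 111100010 | 1 | 1
  78 | 111000101 | 1 | 1
  79 | 110001011 | 1 | 0
  80 | 100010110 | 1 | 1
  81 | 000101101 | 0 | 1
  82 | 001011011 | 0 | 1
  83 | 010110111 | 0 | 0
  84 | 101101110 | 1 | 0
  85 | 011011100 | 0 | 1
  86 | 110111001 | 1 | 0
  87 | 101110010 | 1 | 1
  88 | 011100101 | 0 | 0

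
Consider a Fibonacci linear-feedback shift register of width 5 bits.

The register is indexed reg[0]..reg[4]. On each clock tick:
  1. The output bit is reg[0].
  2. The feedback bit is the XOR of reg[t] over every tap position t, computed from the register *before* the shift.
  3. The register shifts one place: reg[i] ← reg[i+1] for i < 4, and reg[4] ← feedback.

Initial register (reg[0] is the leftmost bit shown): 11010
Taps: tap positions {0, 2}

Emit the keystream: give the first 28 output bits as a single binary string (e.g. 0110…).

k : reg_k → out_k, fb_k
0: 11010 → 1, fb=1
1: 10101 → 1, fb=0
2: 01010 → 0, fb=0
3: 10100 → 1, fb=0
4: 01000 → 0, fb=0
5: 10000 → 1, fb=1
6: 00001 → 0, fb=0
7: 00010 → 0, fb=0
8: 00100 → 0, fb=1
9: 01001 → 0, fb=0
10: 10010 → 1, fb=1
11: 00101 → 0, fb=1
12: 01011 → 0, fb=0
13: 10110 → 1, fb=0
14: 01100 → 0, fb=1
15: 11001 → 1, fb=1
16: 10011 → 1, fb=1
17: 00111 → 0, fb=1
18: 01111 → 0, fb=1
19: 11111 → 1, fb=0
20: 11110 → 1, fb=0
21: 11100 → 1, fb=0
22: 11000 → 1, fb=1
23: 10001 → 1, fb=1
24: 00011 → 0, fb=0
25: 00110 → 0, fb=1
26: 01101 → 0, fb=1
27: 11011 → 1, fb=1

1101010000100101100111110001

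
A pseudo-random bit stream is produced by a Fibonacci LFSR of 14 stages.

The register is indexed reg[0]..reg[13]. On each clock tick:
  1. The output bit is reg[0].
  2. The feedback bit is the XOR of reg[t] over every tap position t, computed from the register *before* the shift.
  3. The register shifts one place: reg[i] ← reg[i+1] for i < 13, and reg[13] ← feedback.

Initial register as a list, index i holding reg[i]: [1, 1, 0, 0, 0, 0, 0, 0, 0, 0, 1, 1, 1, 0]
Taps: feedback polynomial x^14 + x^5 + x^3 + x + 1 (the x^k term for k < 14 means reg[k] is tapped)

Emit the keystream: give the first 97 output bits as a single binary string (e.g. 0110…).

k : reg_k → out_k, fb_k
0: 11000000001110 → 1, fb=0
1: 10000000011100 → 1, fb=1
2: 00000000111001 → 0, fb=0
3: 00000001110010 → 0, fb=0
4: 00000011100100 → 0, fb=0
5: 00000111001000 → 0, fb=1
6: 00001110010001 → 0, fb=1
7: 00011100100011 → 0, fb=0
8: 00111001000110 → 0, fb=1
9: 01110010001101 → 0, fb=0
10: 11100100011010 → 1, fb=1
11: 11001000110101 → 1, fb=0
12: 10010001101010 → 1, fb=0
13: 00100011010100 → 0, fb=0
14: 01000110101000 → 0, fb=0
15: 10001101010000 → 1, fb=0
16: 00011010100000 → 0, fb=1
17: 00110101000001 → 0, fb=0
18: 01101010000010 → 0, fb=1
19: 11010100000101 → 1, fb=0
20: 10101000001010 → 1, fb=1
21: 01010000010101 → 0, fb=0
22: 10100000101010 → 1, fb=1
23: 01000001010101 → 0, fb=1
24: 10000010101011 → 1, fb=1
25: 00000101010111 → 0, fb=1
26: 00001010101111 → 0, fb=0
27: 00010101011110 → 0, fb=0
28: 00101010111100 → 0, fb=0
29: 01010101111000 → 0, fb=1
30: 10101011110001 → 1, fb=1
31: 01010111100011 → 0, fb=1
32: 10101111000111 → 1, fb=0
33: 01011110001110 → 0, fb=1
34: 10111100011101 → 1, fb=1
35: 01111000111011 → 0, fb=0
36: 11110001110110 → 1, fb=1
37: 11100011101101 → 1, fb=0
38: 11000111011010 → 1, fb=1
39: 10001110110101 → 1, fb=0
40: 00011101101010 → 0, fb=0
41: 00111011010100 → 0, fb=1
42: 01110110101001 → 0, fb=1
43: 11101101010011 → 1, fb=1
44: 11011010100111 → 1, fb=1
45: 10110101001111 → 1, fb=1
46: 01101010011111 → 0, fb=1
47: 11010100111111 → 1, fb=0
48: 10101001111110 → 1, fb=1
49: 01010011111101 → 0, fb=0
50: 10100111111010 → 1, fb=0
51: 01001111110100 → 0, fb=0
52: 10011111101000 → 1, fb=1
53: 00111111010001 → 0, fb=0
54: 01111110100010 → 0, fb=1
55: 11111101000101 → 1, fb=0
56: 11111010001010 → 1, fb=1
57: 11110100010101 → 1, fb=0
58: 11101000101010 → 1, fb=0
59: 11010001010100 → 1, fb=1
60: 10100010101001 → 1, fb=1
61: 01000101010011 → 0, fb=0
62: 10001010100110 → 1, fb=1
63: 00010101001101 → 0, fb=0
64: 00101010011010 → 0, fb=0
65: 01010100110100 → 0, fb=1
66: 10101001101001 → 1, fb=1
67: 01010011010011 → 0, fb=0
68: 10100110100110 → 1, fb=0
69: 01001101001100 → 0, fb=0
70: 10011010011000 → 1, fb=0
71: 00110100110000 → 0, fb=0
72: 01101001100000 → 0, fb=1
73: 11010011000001 → 1, fb=1
74: 10100110000011 → 1, fb=0
75: 01001100000110 → 0, fb=0
76: 10011000001100 → 1, fb=0
77: 00110000011000 → 0, fb=1
78: 01100000110001 → 0, fb=1
79: 11000001100011 → 1, fb=0
80: 10000011000110 → 1, fb=1
81: 00000110001101 → 0, fb=1
82: 00001100011011 → 0, fb=1
83: 00011000110111 → 0, fb=1
84: 00110001101111 → 0, fb=1
85: 01100011011111 → 0, fb=1
86: 11000110111111 → 1, fb=1
87: 10001101111111 → 1, fb=0
88: 00011011111110 → 0, fb=1
89: 00110111111101 → 0, fb=0
90: 01101111111010 → 0, fb=0
91: 11011111110100 → 1, fb=0
92: 10111111101000 → 1, fb=1
93: 01111111010001 → 0, fb=1
94: 11111110100011 → 1, fb=0
95: 11111101000110 → 1, fb=0
96: 11111010001100 → 1, fb=1

1100000000111001000110101000001010101111000111011010100111111010001010100110100110000011000110111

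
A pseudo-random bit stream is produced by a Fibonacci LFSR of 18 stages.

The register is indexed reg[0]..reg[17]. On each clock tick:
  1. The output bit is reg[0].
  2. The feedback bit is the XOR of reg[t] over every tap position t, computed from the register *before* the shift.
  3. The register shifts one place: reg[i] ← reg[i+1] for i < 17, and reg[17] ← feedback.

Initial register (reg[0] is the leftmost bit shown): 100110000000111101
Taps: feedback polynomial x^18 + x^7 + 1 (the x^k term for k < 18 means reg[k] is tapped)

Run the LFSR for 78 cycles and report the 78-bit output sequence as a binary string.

100110000000111101100111111011110010010000011111010010101110111010001111011010

tick  register→output (feedback)
  0  100110000000111101→1 (1)
  1  001100000001111011→0 (0)
  2  011000000011110110→0 (0)
  3  110000000111101100→1 (1)
  4  100000001111011001→1 (1)
  5  000000011110110011→0 (1)
  6  000000111101100111→0 (1)
  7  000001111011001111→0 (1)
  8  000011110110011111→0 (1)
  9  000111101100111111→0 (0)
 10  001111011001111110→0 (1)
 11  011110110011111101→0 (1)
 12  111101100111111011→1 (1)
 13  111011001111110111→1 (1)
 14  110110011111101111→1 (0)
 15  101100111111011110→1 (0)
 16  011001111110111100→0 (1)
 17  110011111101111001→1 (0)
 18  100111111011110010→1 (0)
 19  001111110111100100→0 (1)
 20  011111101111001001→0 (0)
 21  111111011110010010→1 (0)
 22  111110111100100100→1 (0)
 23  111101111001001000→1 (0)
 24  111011110010010000→1 (0)
 25  110111100100100000→1 (1)
 26  101111001001000001→1 (1)
 27  011110010010000011→0 (1)
 28  111100100100000111→1 (1)
 29  111001001000001111→1 (1)
 30  110010010000011111→1 (0)
 31  100100100000111110→1 (1)
 32  001001000001111101→0 (0)
 33  010010000011111010→0 (0)
 34  100100000111110100→1 (1)
 35  001000001111101001→0 (0)
 36  010000011111010010→0 (1)
 37  100000111110100101→1 (0)
 38  000001111101001010→0 (1)
 39  000011111010010101→0 (1)
 40  000111110100101011→0 (1)
 41  001111101001010111→0 (0)
 42  011111010010101110→0 (1)
 43  111110100101011101→1 (1)
 44  111101001010111011→1 (1)
 45  111010010101110111→1 (0)
 46  110100101011101110→1 (1)
 47  101001010111011101→1 (0)
 48  010010101110111010→0 (0)
 49  100101011101110100→1 (0)
 50  001010111011101000→0 (1)
 51  010101110111010001→0 (1)
 52  101011101110100011→1 (1)
 53  010111011101000111→0 (1)
 54  101110111010001111→1 (0)
 55  011101110100011110→0 (1)
 56  111011101000111101→1 (1)
 57  110111010001111011→1 (0)
 58  101110100011110110→1 (1)
 59  011101000111101101→0 (0)
 60  111010001111011010→1 (1)
 61  110100011110110101→1 (0)
 62  101000111101101010→1 (0)
 63  010001111011010100→0 (1)
 64  100011110110101001→1 (0)
 65  000111101101010010→0 (0)
 66  001111011010100100→0 (1)
 67  011110110101001001→0 (1)
 68  111101101010010011→1 (1)
 69  111011010100100111→1 (0)
 70  110110101001001110→1 (1)
 71  101101010010011101→1 (0)
 72  011010100100111010→0 (0)
 73  110101001001110100→1 (1)
 74  101010010011101001→1 (0)
 75  010100100111010010→0 (0)
 76  101001001110100100→1 (1)
 77  010010011101001001→0 (1)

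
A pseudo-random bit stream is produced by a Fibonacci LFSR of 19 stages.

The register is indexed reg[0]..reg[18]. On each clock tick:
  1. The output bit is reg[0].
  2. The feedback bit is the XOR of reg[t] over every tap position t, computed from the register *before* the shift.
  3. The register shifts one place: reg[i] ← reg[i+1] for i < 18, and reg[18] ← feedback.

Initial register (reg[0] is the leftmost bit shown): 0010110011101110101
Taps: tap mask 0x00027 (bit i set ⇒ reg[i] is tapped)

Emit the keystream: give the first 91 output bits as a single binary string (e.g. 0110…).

0010110011101110101010110110101110000111101011000100110001111001100011010100101110100001011

tick  register→output (feedback)
  0  0010110011101110101→0 (0)
  1  0101100111011101010→0 (1)
  2  1011001110111010101→1 (0)
  3  0110011101110101010→0 (1)
  4  1100111011101010101→1 (1)
  5  1001110111010101011→1 (0)
  6  0011101110101010110→0 (1)
  7  0111011101010101101→0 (1)
  8  1110111010101011011→1 (0)
  9  1101110101010110110→1 (1)
 10  1011101010101101101→1 (0)
 11  0111010101011011010→0 (1)
 12  1110101010110110101→1 (1)
 13  1101010101101101011→1 (1)
 14  1010101011011010111→1 (0)
 15  0101010110110101110→0 (0)
 16  1010101101101011100→1 (0)
 17  0101011011010111000→0 (0)
 18  1010110110101110000→1 (1)
 19  0101101101011100001→0 (1)
 20  1011011010111000011→1 (1)
 21  0110110101110000111→0 (1)
 22  1101101011100001111→1 (0)
 23  1011010111000011110→1 (1)
 24  0110101110000111101→0 (0)
 25  1101011100001111010→1 (1)
 26  1010111000011110101→1 (1)
 27  0101110000111101011→0 (0)
 28  1011100001111010110→1 (0)
 29  0111000011110101100→0 (0)
 30  1110000111101011000→1 (1)
 31  1100001111010110001→1 (0)
 32  1000011110101100010→1 (0)
 33  0000111101011000100→0 (1)
 34  0001111010110001001→0 (1)
 35  0011110101100010011→0 (0)
 36  0111101011000100110→0 (0)
 37  1111010110001001100→1 (0)
 38  1110101100010011000→1 (1)
 39  1101011000100110001→1 (1)
 40  1010110001001100011→1 (1)
 41  0101100010011000111→0 (1)
 42  1011000100110001111→1 (0)
 43  0110001001100011110→0 (0)
 44  1100010011000111100→1 (1)
 45  1000100110001111001→1 (1)
 46  0001001100011110011→0 (0)
 47  0010011000111100110→0 (0)
 48  0100110001111001100→0 (0)
 49  1001100011110011000→1 (1)
 50  0011000111100110001→0 (1)
 51  0110001111001100011→0 (0)
 52  1100011110011000110→1 (1)
 53  1000111100110001101→1 (0)
 54  0001111001100011010→0 (1)
 55  0011110011000110101→0 (0)
 56  0111100110001101010→0 (0)
 57  1111001100011010100→1 (1)
 58  1110011000110101001→1 (0)
 59  1100110001101010010→1 (1)
 60  1001100011010100101→1 (1)
 61  0011000110101001011→0 (1)
 62  0110001101010010111→0 (0)
 63  1100011010100101110→1 (1)
 64  1000110101001011101→1 (0)
 65  0001101010010111010→0 (0)
 66  0011010100101110100→0 (0)
 67  0110101001011101000→0 (0)
 68  1101010010111010000→1 (1)
 69  1010100101110100001→1 (0)
 70  0101001011101000010→0 (1)
 71  1010010111010000101→1 (1)
 72  0100101110100001011→0 (1)
 73  1001011101000010111→1 (0)
 74  0010111010000101110→0 (0)
 75  0101110100001011100→0 (0)
 76  1011101000010111000→1 (0)
 77  0111010000101110000→0 (1)
 78  1110100001011100001→1 (1)
 79  1101000010111000011→1 (0)
 80  1010000101110000110→1 (0)
 81  0100001011100001100→0 (1)
 82  1000010111000011001→1 (0)
 83  0000101110000110010→0 (0)
 84  0001011100001100100→0 (1)
 85  0010111000011001001→0 (0)
 86  0101110000110010010→0 (0)
 87  1011100001100100100→1 (0)
 88  0111000011001001000→0 (0)
 89  1110000110010010000→1 (1)
 90  1100001100100100001→1 (0)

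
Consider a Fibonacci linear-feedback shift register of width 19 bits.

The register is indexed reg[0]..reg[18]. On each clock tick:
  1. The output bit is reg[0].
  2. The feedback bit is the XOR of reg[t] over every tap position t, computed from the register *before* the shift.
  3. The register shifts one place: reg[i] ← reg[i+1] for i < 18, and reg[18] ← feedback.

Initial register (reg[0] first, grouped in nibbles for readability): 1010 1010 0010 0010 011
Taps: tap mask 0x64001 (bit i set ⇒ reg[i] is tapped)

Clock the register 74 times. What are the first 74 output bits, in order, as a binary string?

10101010001000100110100000000110100101111001000001110111000011101001010111

step | reg (before) | out | fb
   0 | 1010101000100010011 | 1 | 0
   1 | 0101010001000100110 | 0 | 1
   2 | 1010100010001001101 | 1 | 0
   3 | 0101000100010011010 | 0 | 0
   4 | 1010001000100110100 | 1 | 0
   5 | 0100010001001101000 | 0 | 0
   6 | 1000100010011010000 | 1 | 0
   7 | 0001000100110100000 | 0 | 0
   8 | 0010001001101000000 | 0 | 0
   9 | 0100010011010000000 | 0 | 0
  10 | 1000100110100000000 | 1 | 1
  11 | 0001001101000000001 | 0 | 1
  12 | 0010011010000000011 | 0 | 0
  13 | 0100110100000000110 | 0 | 1
  14 | 1001101000000001101 | 1 | 0
  15 | 0011010000000011010 | 0 | 0
  16 | 0110100000000110100 | 0 | 1
  17 | 1101000000001101001 | 1 | 0
  18 | 1010000000011010010 | 1 | 1
  19 | 0100000000110100101 | 0 | 1
  20 | 1000000001101001011 | 1 | 1
  21 | 0000000011010010111 | 0 | 1
  22 | 0000000110100101111 | 0 | 0
  23 | 0000001101001011110 | 0 | 0
  24 | 0000011010010111100 | 0 | 1
  25 | 0000110100101111001 | 0 | 0
  26 | 0001101001011110010 | 0 | 0
  27 | 0011010010111100100 | 0 | 0
  28 | 0110100101111001000 | 0 | 0
  29 | 1101001011110010000 | 1 | 0
  30 | 1010010111100100000 | 1 | 1
  31 | 0100101111001000001 | 0 | 1
  32 | 1001011110010000011 | 1 | 1
  33 | 0010111100100000111 | 0 | 0
  34 | 0101111001000001110 | 0 | 1
  35 | 1011110010000011101 | 1 | 1
  36 | 0111100100000111011 | 0 | 1
  37 | 1111001000001110111 | 1 | 0
  38 | 1110010000011101110 | 1 | 0
  39 | 1100100000111011100 | 1 | 0
  40 | 1001000001110111000 | 1 | 0
  41 | 0010000011101110000 | 0 | 1
  42 | 0100000111011100001 | 0 | 1
  43 | 1000001110111000011 | 1 | 1
  44 | 0000011101110000111 | 0 | 0
  45 | 0000111011100001110 | 0 | 1
  46 | 0001110111000011101 | 0 | 0
  47 | 0011101110000111010 | 0 | 0
  48 | 0111011100001110100 | 0 | 1
  49 | 1110111000011101001 | 1 | 0
  50 | 1101110000111010010 | 1 | 1
  51 | 1011100001110100101 | 1 | 0
  52 | 0111000011101001010 | 0 | 1
  53 | 1110000111010010101 | 1 | 1
  54 | 1100001110100101011 | 1 | 1
  55 | 1000011101001010111 | 1 | 0
  56 | 0000111010010101110 | 0 | 1
  57 | 0001110100101011101 | 0 | 0
  58 | 0011101001010111010 | 0 | 0
  59 | 0111010010101110100 | 0 | 1
  60 | 1110100101011101001 | 1 | 0
  61 | 1101001010111010010 | 1 | 1
  62 | 1010010101110100101 | 1 | 0
  63 | 0100101011101001010 | 0 | 1
  64 | 1001010111010010101 | 1 | 1
  65 | 0010101110100101011 | 0 | 0
  66 | 0101011101001010110 | 0 | 0
  67 | 1010111010010101100 | 1 | 1
  68 | 0101110100101011001 | 0 | 0
  69 | 1011101001010110010 | 1 | 1
  70 | 0111010010101100101 | 0 | 1
  71 | 1110100101011001011 | 1 | 1
  72 | 1101001010110010111 | 1 | 0
  73 | 1010010101100101110 | 1 | 0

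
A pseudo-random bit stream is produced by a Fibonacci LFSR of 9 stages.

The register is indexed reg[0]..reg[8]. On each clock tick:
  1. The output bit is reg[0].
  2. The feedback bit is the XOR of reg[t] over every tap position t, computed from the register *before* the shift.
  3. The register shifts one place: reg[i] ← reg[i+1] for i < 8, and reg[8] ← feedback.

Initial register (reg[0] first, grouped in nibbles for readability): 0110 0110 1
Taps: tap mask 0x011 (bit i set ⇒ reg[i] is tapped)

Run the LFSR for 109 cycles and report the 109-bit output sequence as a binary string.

tick  register→output (feedback)
  0  011001101→0 (0)
  1  110011010→1 (0)
  2  100110100→1 (0)
  3  001101000→0 (0)
  4  011010000→0 (1)
  5  110100001→1 (1)
  6  101000011→1 (1)
  7  010000111→0 (0)
  8  100001110→1 (1)
  9  000011101→0 (1)
 10  000111011→0 (1)
 11  001110111→0 (1)
 12  011101111→0 (0)
 13  111011110→1 (0)
 14  110111100→1 (0)
 15  101111000→1 (0)
 16  011110000→0 (1)
 17  111100001→1 (1)
 18  111000011→1 (1)
 19  110000111→1 (1)
 20  100001111→1 (1)
 21  000011111→0 (1)
 22  000111111→0 (1)
 23  001111111→0 (1)
 24  011111111→0 (1)
 25  111111111→1 (0)
 26  111111110→1 (0)
 27  111111100→1 (0)
 28  111111000→1 (0)
 29  111110000→1 (0)
 30  111100000→1 (1)
 31  111000001→1 (1)
 32  110000011→1 (1)
 33  100000111→1 (1)
 34  000001111→0 (0)
 35  000011110→0 (1)
 36  000111101→0 (1)
 37  001111011→0 (1)
 38  011110111→0 (1)
 39  111101111→1 (1)
 40  111011111→1 (0)
 41  110111110→1 (0)
 42  101111100→1 (0)
 43  011111000→0 (1)
 44  111110001→1 (0)
 45  111100010→1 (1)
 46  111000101→1 (1)
 47  110001011→1 (1)
 48  100010111→1 (0)
 49  000101110→0 (0)
 50  001011100→0 (1)
 51  010111001→0 (1)
 52  101110011→1 (0)
 53  011100110→0 (0)
 54  111001100→1 (1)
 55  110011001→1 (0)
 56  100110010→1 (0)
 57  001100100→0 (0)
 58  011001000→0 (0)
 59  110010000→1 (0)
 60  100100000→1 (1)
 61  001000001→0 (0)
 62  010000010→0 (0)
 63  100000100→1 (1)
 64  000001001→0 (0)
 65  000010010→0 (1)
 66  000100101→0 (0)
 67  001001010→0 (0)
 68  010010100→0 (1)
 69  100101001→1 (1)
 70  001010011→0 (1)
 71  010100111→0 (0)
 72  101001110→1 (1)
 73  010011101→0 (1)
 74  100111011→1 (0)
 75  001110110→0 (1)
 76  011101101→0 (0)
 77  111011010→1 (0)
 78  110110100→1 (0)
 79  101101000→1 (1)
 80  011010001→0 (1)
 81  110100011→1 (1)
 82  101000111→1 (1)
 83  010001111→0 (0)
 84  100011110→1 (0)
 85  000111100→0 (1)
 86  001111001→0 (1)
 87  011110011→0 (1)
 88  111100111→1 (1)
 89  111001111→1 (1)
 90  110011111→1 (0)
 91  100111110→1 (0)
 92  001111100→0 (1)
 93  011111001→0 (1)
 94  111110011→1 (0)
 95  111100110→1 (1)
 96  111001101→1 (1)
 97  110011011→1 (0)
 98  100110110→1 (0)
 99  001101100→0 (0)
100  011011000→0 (1)
101  110110001→1 (0)
102  101100010→1 (1)
103  011000101→0 (0)
104  110001010→1 (1)
105  100010101→1 (0)
106  000101010→0 (0)
107  001010100→0 (1)
108  010101001→0 (0)

0110011010000111011110000111111111000001111011111000101110011001000001001010011101101000111100111110011011000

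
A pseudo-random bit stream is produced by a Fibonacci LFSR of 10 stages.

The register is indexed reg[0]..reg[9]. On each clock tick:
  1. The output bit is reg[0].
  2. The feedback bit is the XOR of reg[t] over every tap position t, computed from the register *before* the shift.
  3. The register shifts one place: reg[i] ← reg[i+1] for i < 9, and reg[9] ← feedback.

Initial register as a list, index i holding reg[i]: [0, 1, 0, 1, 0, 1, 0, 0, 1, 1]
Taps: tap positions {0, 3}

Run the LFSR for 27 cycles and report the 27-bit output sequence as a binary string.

tick  register→output (feedback)
  0  0101010011→0 (1)
  1  1010100111→1 (1)
  2  0101001111→0 (1)
  3  1010011111→1 (1)
  4  0100111111→0 (0)
  5  1001111110→1 (0)
  6  0011111100→0 (1)
  7  0111111001→0 (1)
  8  1111110011→1 (0)
  9  1111100110→1 (0)
 10  1111001100→1 (0)
 11  1110011000→1 (1)
 12  1100110001→1 (1)
 13  1001100011→1 (0)
 14  0011000110→0 (1)
 15  0110001101→0 (0)
 16  1100011010→1 (1)
 17  1000110101→1 (1)
 18  0001101011→0 (1)
 19  0011010111→0 (1)
 20  0110101111→0 (0)
 21  1101011110→1 (0)
 22  1010111100→1 (1)
 23  0101111001→0 (1)
 24  1011110011→1 (0)
 25  0111100110→0 (1)
 26  1111001101→1 (0)

010101001111110011000110101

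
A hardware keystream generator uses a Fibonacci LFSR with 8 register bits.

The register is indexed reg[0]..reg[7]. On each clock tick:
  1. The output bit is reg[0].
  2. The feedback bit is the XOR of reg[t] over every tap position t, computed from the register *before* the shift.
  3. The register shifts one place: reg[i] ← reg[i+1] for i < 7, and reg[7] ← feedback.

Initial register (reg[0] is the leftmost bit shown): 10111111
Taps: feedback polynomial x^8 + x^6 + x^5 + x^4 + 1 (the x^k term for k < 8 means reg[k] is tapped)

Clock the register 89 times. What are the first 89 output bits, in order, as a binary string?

10111111011110011011101110010101001010001001011010001100111001111000110110000100010111010

step | reg (before) | out | fb
   0 | 10111111 | 1 | 0
   1 | 01111110 | 0 | 1
   2 | 11111101 | 1 | 1
   3 | 11111011 | 1 | 1
   4 | 11110111 | 1 | 1
   5 | 11101111 | 1 | 0
   6 | 11011110 | 1 | 0
   7 | 10111100 | 1 | 1
   8 | 01111001 | 0 | 1
   9 | 11110011 | 1 | 0
  10 | 11100110 | 1 | 1
  11 | 11001101 | 1 | 1
  12 | 10011011 | 1 | 1
  13 | 00110111 | 0 | 0
  14 | 01101110 | 0 | 1
  15 | 11011101 | 1 | 1
  16 | 10111011 | 1 | 1
  17 | 01110111 | 0 | 0
  18 | 11101110 | 1 | 0
  19 | 11011100 | 1 | 1
  20 | 10111001 | 1 | 0
  21 | 01110010 | 0 | 1
  22 | 11100101 | 1 | 0
  23 | 11001010 | 1 | 1
  24 | 10010101 | 1 | 0
  25 | 00101010 | 0 | 0
  26 | 01010100 | 0 | 1
  27 | 10101001 | 1 | 0
  28 | 01010010 | 0 | 1
  29 | 10100101 | 1 | 0
  30 | 01001010 | 0 | 0
  31 | 10010100 | 1 | 0
  32 | 00101000 | 0 | 1
  33 | 01010001 | 0 | 0
  34 | 10100010 | 1 | 0
  35 | 01000100 | 0 | 1
  36 | 10001001 | 1 | 0
  37 | 00010010 | 0 | 1
  38 | 00100101 | 0 | 1
  39 | 01001011 | 0 | 0
  40 | 10010110 | 1 | 1
  41 | 00101101 | 0 | 0
  42 | 01011010 | 0 | 0
  43 | 10110100 | 1 | 0
  44 | 01101000 | 0 | 1
  45 | 11010001 | 1 | 1
  46 | 10100011 | 1 | 0
  47 | 01000110 | 0 | 0
  48 | 10001100 | 1 | 1
  49 | 00011001 | 0 | 1
  50 | 00110011 | 0 | 1
  51 | 01100111 | 0 | 0
  52 | 11001110 | 1 | 0
  53 | 10011100 | 1 | 1
  54 | 00111001 | 0 | 1
  55 | 01110011 | 0 | 1
  56 | 11100111 | 1 | 1
  57 | 11001111 | 1 | 0
  58 | 10011110 | 1 | 0
  59 | 00111100 | 0 | 0
  60 | 01111000 | 0 | 1
  61 | 11110001 | 1 | 1
  62 | 11100011 | 1 | 0
  63 | 11000110 | 1 | 1
  64 | 10001101 | 1 | 1
  65 | 00011011 | 0 | 0
  66 | 00110110 | 0 | 0
  67 | 01101100 | 0 | 0
  68 | 11011000 | 1 | 0
  69 | 10110000 | 1 | 1
  70 | 01100001 | 0 | 0
  71 | 11000010 | 1 | 0
  72 | 10000100 | 1 | 0
  73 | 00001000 | 0 | 1
  74 | 00010001 | 0 | 0
  75 | 00100010 | 0 | 1
  76 | 01000101 | 0 | 1
  77 | 10001011 | 1 | 1
  78 | 00010111 | 0 | 0
  79 | 00101110 | 0 | 1
  80 | 01011101 | 0 | 0
  81 | 10111010 | 1 | 1
  82 | 01110101 | 0 | 1
  83 | 11101011 | 1 | 1
  84 | 11010111 | 1 | 1
  85 | 10101111 | 1 | 0
  86 | 01011110 | 0 | 1
  87 | 10111101 | 1 | 1
  88 | 01111011 | 0 | 0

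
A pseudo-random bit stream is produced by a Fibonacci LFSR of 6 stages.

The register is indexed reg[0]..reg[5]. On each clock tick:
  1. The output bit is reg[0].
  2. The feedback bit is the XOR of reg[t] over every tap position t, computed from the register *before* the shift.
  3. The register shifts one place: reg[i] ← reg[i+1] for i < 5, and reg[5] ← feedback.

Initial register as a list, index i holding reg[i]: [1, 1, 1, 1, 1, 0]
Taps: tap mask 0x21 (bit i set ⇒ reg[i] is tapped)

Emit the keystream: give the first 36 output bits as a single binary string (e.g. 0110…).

111110101011001101110110100100111000

tick  register→output (feedback)
  0  111110→1 (1)
  1  111101→1 (0)
  2  111010→1 (1)
  3  110101→1 (0)
  4  101010→1 (1)
  5  010101→0 (1)
  6  101011→1 (0)
  7  010110→0 (0)
  8  101100→1 (1)
  9  011001→0 (1)
 10  110011→1 (0)
 11  100110→1 (1)
 12  001101→0 (1)
 13  011011→0 (1)
 14  110111→1 (0)
 15  101110→1 (1)
 16  011101→0 (1)
 17  111011→1 (0)
 18  110110→1 (1)
 19  101101→1 (0)
 20  011010→0 (0)
 21  110100→1 (1)
 22  101001→1 (0)
 23  010010→0 (0)
 24  100100→1 (1)
 25  001001→0 (1)
 26  010011→0 (1)
 27  100111→1 (0)
 28  001110→0 (0)
 29  011100→0 (0)
 30  111000→1 (1)
 31  110001→1 (0)
 32  100010→1 (1)
 33  000101→0 (1)
 34  001011→0 (1)
 35  010111→0 (1)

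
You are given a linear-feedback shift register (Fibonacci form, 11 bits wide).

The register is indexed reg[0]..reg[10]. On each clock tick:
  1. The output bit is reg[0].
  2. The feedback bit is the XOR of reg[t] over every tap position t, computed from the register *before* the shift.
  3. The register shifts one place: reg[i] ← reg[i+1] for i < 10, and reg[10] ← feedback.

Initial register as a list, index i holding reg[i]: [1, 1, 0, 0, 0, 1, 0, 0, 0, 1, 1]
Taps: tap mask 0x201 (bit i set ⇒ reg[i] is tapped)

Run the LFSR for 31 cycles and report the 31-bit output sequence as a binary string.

step | reg (before) | out | fb
   0 | 11000100011 | 1 | 0
   1 | 10001000110 | 1 | 0
   2 | 00010001100 | 0 | 0
   3 | 00100011000 | 0 | 0
   4 | 01000110000 | 0 | 0
   5 | 10001100000 | 1 | 1
   6 | 00011000001 | 0 | 0
   7 | 00110000010 | 0 | 1
   8 | 01100000101 | 0 | 0
   9 | 11000001010 | 1 | 0
  10 | 10000010100 | 1 | 1
  11 | 00000101001 | 0 | 0
  12 | 00001010010 | 0 | 1
  13 | 00010100101 | 0 | 0
  14 | 00101001010 | 0 | 1
  15 | 01010010101 | 0 | 0
  16 | 10100101010 | 1 | 0
  17 | 01001010100 | 0 | 0
  18 | 10010101000 | 1 | 1
  19 | 00101010001 | 0 | 0
  20 | 01010100010 | 0 | 1
  21 | 10101000101 | 1 | 1
  22 | 01010001011 | 0 | 1
  23 | 10100010111 | 1 | 0
  24 | 01000101110 | 0 | 1
  25 | 10001011101 | 1 | 1
  26 | 00010111011 | 0 | 1
  27 | 00101110111 | 0 | 1
  28 | 01011101111 | 0 | 1
  29 | 10111011111 | 1 | 0
  30 | 01110111110 | 0 | 1

1100010001100000101001010100010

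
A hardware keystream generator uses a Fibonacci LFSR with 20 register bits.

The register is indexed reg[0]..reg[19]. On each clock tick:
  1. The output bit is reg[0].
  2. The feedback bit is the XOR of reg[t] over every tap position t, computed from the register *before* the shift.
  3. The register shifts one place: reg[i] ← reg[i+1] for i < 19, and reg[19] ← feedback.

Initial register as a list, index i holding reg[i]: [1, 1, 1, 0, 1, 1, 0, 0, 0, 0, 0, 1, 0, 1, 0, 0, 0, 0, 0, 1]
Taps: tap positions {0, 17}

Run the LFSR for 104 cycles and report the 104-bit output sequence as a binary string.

11101100000101000001110101101100110110101000011000001100001011011101101110110100010101110101000101101000

k : reg_k → out_k, fb_k
0: 11101100000101000001 → 1, fb=1
1: 11011000001010000011 → 1, fb=1
2: 10110000010100000111 → 1, fb=0
3: 01100000101000001110 → 0, fb=1
4: 11000001010000011101 → 1, fb=0
5: 10000010100000111010 → 1, fb=1
6: 00000101000001110101 → 0, fb=1
7: 00001010000011101011 → 0, fb=0
8: 00010100000111010110 → 0, fb=1
9: 00101000001110101101 → 0, fb=1
10: 01010000011101011011 → 0, fb=0
11: 10100000111010110110 → 1, fb=0
12: 01000001110101101100 → 0, fb=1
13: 10000011101011011001 → 1, fb=1
14: 00000111010110110011 → 0, fb=0
15: 00001110101101100110 → 0, fb=1
16: 00011101011011001101 → 0, fb=1
17: 00111010110110011011 → 0, fb=0
18: 01110101101100110110 → 0, fb=1
19: 11101011011001101101 → 1, fb=0
20: 11010110110011011010 → 1, fb=1
21: 10101101100110110101 → 1, fb=0
22: 01011011001101101010 → 0, fb=0
23: 10110110011011010100 → 1, fb=0
24: 01101100110110101000 → 0, fb=0
25: 11011001101101010000 → 1, fb=1
26: 10110011011010100001 → 1, fb=1
27: 01100110110101000011 → 0, fb=0
28: 11001101101010000110 → 1, fb=0
29: 10011011010100001100 → 1, fb=0
30: 00110110101000011000 → 0, fb=0
31: 01101101010000110000 → 0, fb=0
32: 11011010100001100000 → 1, fb=1
33: 10110101000011000001 → 1, fb=1
34: 01101010000110000011 → 0, fb=0
35: 11010100001100000110 → 1, fb=0
36: 10101000011000001100 → 1, fb=0
37: 01010000110000011000 → 0, fb=0
38: 10100001100000110000 → 1, fb=1
39: 01000011000001100001 → 0, fb=0
40: 10000110000011000010 → 1, fb=1
41: 00001100000110000101 → 0, fb=1
42: 00011000001100001011 → 0, fb=0
43: 00110000011000010110 → 0, fb=1
44: 01100000110000101101 → 0, fb=1
45: 11000001100001011011 → 1, fb=1
46: 10000011000010110111 → 1, fb=0
47: 00000110000101101110 → 0, fb=1
48: 00001100001011011101 → 0, fb=1
49: 00011000010110111011 → 0, fb=0
50: 00110000101101110110 → 0, fb=1
51: 01100001011011101101 → 0, fb=1
52: 11000010110111011011 → 1, fb=1
53: 10000101101110110111 → 1, fb=0
54: 00001011011101101110 → 0, fb=1
55: 00010110111011011101 → 0, fb=1
56: 00101101110110111011 → 0, fb=0
57: 01011011101101110110 → 0, fb=1
58: 10110111011011101101 → 1, fb=0
59: 01101110110111011010 → 0, fb=0
60: 11011101101110110100 → 1, fb=0
61: 10111011011101101000 → 1, fb=1
62: 01110110111011010001 → 0, fb=0
63: 11101101110110100010 → 1, fb=1
64: 11011011101101000101 → 1, fb=0
65: 10110111011010001010 → 1, fb=1
66: 01101110110100010101 → 0, fb=1
67: 11011101101000101011 → 1, fb=1
68: 10111011010001010111 → 1, fb=0
69: 01110110100010101110 → 0, fb=1
70: 11101101000101011101 → 1, fb=0
71: 11011010001010111010 → 1, fb=1
72: 10110100010101110101 → 1, fb=0
73: 01101000101011101010 → 0, fb=0
74: 11010001010111010100 → 1, fb=0
75: 10100010101110101000 → 1, fb=1
76: 01000101011101010001 → 0, fb=0
77: 10001010111010100010 → 1, fb=1
78: 00010101110101000101 → 0, fb=1
79: 00101011101010001011 → 0, fb=0
80: 01010111010100010110 → 0, fb=1
81: 10101110101000101101 → 1, fb=0
82: 01011101010001011010 → 0, fb=0
83: 10111010100010110100 → 1, fb=0
84: 01110101000101101000 → 0, fb=0
85: 11101010001011010000 → 1, fb=1
86: 11010100010110100001 → 1, fb=1
87: 10101000101101000011 → 1, fb=1
88: 01010001011010000111 → 0, fb=1
89: 10100010110100001111 → 1, fb=0
90: 01000101101000011110 → 0, fb=1
91: 10001011010000111101 → 1, fb=0
92: 00010110100001111010 → 0, fb=0
93: 00101101000011110100 → 0, fb=1
94: 01011010000111101001 → 0, fb=0
95: 10110100001111010010 → 1, fb=1
96: 01101000011110100101 → 0, fb=1
97: 11010000111101001011 → 1, fb=1
98: 10100001111010010111 → 1, fb=0
99: 01000011110100101110 → 0, fb=1
100: 10000111101001011101 → 1, fb=0
101: 00001111010010111010 → 0, fb=0
102: 00011110100101110100 → 0, fb=1
103: 00111101001011101001 → 0, fb=0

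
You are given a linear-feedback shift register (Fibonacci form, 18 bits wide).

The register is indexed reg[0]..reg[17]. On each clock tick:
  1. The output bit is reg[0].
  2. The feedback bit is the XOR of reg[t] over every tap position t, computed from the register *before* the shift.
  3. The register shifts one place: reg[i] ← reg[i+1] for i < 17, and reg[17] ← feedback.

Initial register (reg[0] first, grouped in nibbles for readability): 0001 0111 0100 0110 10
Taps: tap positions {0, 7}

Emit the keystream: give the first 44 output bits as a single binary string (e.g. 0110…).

step | reg (before) | out | fb
   0 | 000101110100011010 | 0 | 1
   1 | 001011101000110101 | 0 | 0
   2 | 010111010001101010 | 0 | 1
   3 | 101110100011010101 | 1 | 1
   4 | 011101000110101011 | 0 | 0
   5 | 111010001101010110 | 1 | 1
   6 | 110100011010101101 | 1 | 0
   7 | 101000110101011010 | 1 | 0
   8 | 010001101010110100 | 0 | 0
   9 | 100011010101101000 | 1 | 0
  10 | 000110101011010000 | 0 | 0
  11 | 001101010110100000 | 0 | 1
  12 | 011010101101000001 | 0 | 0
  13 | 110101011010000010 | 1 | 0
  14 | 101010110100000100 | 1 | 0
  15 | 010101101000001000 | 0 | 0
  16 | 101011010000010000 | 1 | 0
  17 | 010110100000100000 | 0 | 0
  18 | 101101000001000000 | 1 | 1
  19 | 011010000010000001 | 0 | 0
  20 | 110100000100000010 | 1 | 1
  21 | 101000001000000101 | 1 | 1
  22 | 010000010000001011 | 0 | 1
  23 | 100000100000010111 | 1 | 1
  24 | 000001000000101111 | 0 | 0
  25 | 000010000001011110 | 0 | 0
  26 | 000100000010111100 | 0 | 0
  27 | 001000000101111000 | 0 | 0
  28 | 010000001011110000 | 0 | 0
  29 | 100000010111100000 | 1 | 0
  30 | 000000101111000000 | 0 | 0
  31 | 000001011110000000 | 0 | 1
  32 | 000010111100000001 | 0 | 1
  33 | 000101111000000011 | 0 | 1
  34 | 001011110000000111 | 0 | 1
  35 | 010111100000001111 | 0 | 0
  36 | 101111000000011110 | 1 | 1
  37 | 011110000000111101 | 0 | 0
  38 | 111100000001111010 | 1 | 1
  39 | 111000000011110101 | 1 | 1
  40 | 110000000111101011 | 1 | 1
  41 | 100000001111010111 | 1 | 1
  42 | 000000011110101111 | 0 | 1
  43 | 000000111101011111 | 0 | 1

00010111010001101010110100000100000010111100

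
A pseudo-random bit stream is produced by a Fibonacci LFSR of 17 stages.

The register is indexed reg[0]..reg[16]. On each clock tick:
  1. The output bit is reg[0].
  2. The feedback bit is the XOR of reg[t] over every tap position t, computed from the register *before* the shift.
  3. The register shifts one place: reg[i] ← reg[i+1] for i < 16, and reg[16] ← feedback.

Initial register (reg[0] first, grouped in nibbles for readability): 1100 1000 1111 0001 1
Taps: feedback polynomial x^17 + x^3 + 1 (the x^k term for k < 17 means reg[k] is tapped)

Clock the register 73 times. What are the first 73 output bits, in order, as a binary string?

1100100011110001110001111011111111111101001000000000101000010000001011010

step | reg (before) | out | fb
   0 | 11001000111100011 | 1 | 1
   1 | 10010001111000111 | 1 | 0
   2 | 00100011110001110 | 0 | 0
   3 | 01000111100011100 | 0 | 0
   4 | 10001111000111000 | 1 | 1
   5 | 00011110001110001 | 0 | 1
   6 | 00111100011100011 | 0 | 1
   7 | 01111000111000111 | 0 | 1
   8 | 11110001110001111 | 1 | 0
   9 | 11100011100011110 | 1 | 1
  10 | 11000111000111101 | 1 | 1
  11 | 10001110001111011 | 1 | 1
  12 | 00011100011110111 | 0 | 1
  13 | 00111000111101111 | 0 | 1
  14 | 01110001111011111 | 0 | 1
  15 | 11100011110111111 | 1 | 1
  16 | 11000111101111111 | 1 | 1
  17 | 10001111011111111 | 1 | 1
  18 | 00011110111111111 | 0 | 1
  19 | 00111101111111111 | 0 | 1
  20 | 01111011111111111 | 0 | 1
  21 | 11110111111111111 | 1 | 0
  22 | 11101111111111110 | 1 | 1
  23 | 11011111111111101 | 1 | 0
  24 | 10111111111111010 | 1 | 0
  25 | 01111111111110100 | 0 | 1
  26 | 11111111111101001 | 1 | 0
  27 | 11111111111010010 | 1 | 0
  28 | 11111111110100100 | 1 | 0
  29 | 11111111101001000 | 1 | 0
  30 | 11111111010010000 | 1 | 0
  31 | 11111110100100000 | 1 | 0
  32 | 11111101001000000 | 1 | 0
  33 | 11111010010000000 | 1 | 0
  34 | 11110100100000000 | 1 | 0
  35 | 11101001000000000 | 1 | 1
  36 | 11010010000000001 | 1 | 0
  37 | 10100100000000010 | 1 | 1
  38 | 01001000000000101 | 0 | 0
  39 | 10010000000001010 | 1 | 0
  40 | 00100000000010100 | 0 | 0
  41 | 01000000000101000 | 0 | 0
  42 | 10000000001010000 | 1 | 1
  43 | 00000000010100001 | 0 | 0
  44 | 00000000101000010 | 0 | 0
  45 | 00000001010000100 | 0 | 0
  46 | 00000010100001000 | 0 | 0
  47 | 00000101000010000 | 0 | 0
  48 | 00001010000100000 | 0 | 0
  49 | 00010100001000000 | 0 | 1
  50 | 00101000010000001 | 0 | 0
  51 | 01010000100000010 | 0 | 1
  52 | 10100001000000101 | 1 | 1
  53 | 01000010000001011 | 0 | 0
  54 | 10000100000010110 | 1 | 1
  55 | 00001000000101101 | 0 | 0
  56 | 00010000001011010 | 0 | 1
  57 | 00100000010110101 | 0 | 0
  58 | 01000000101101010 | 0 | 0
  59 | 10000001011010100 | 1 | 1
  60 | 00000010110101001 | 0 | 0
  61 | 00000101101010010 | 0 | 0
  62 | 00001011010100100 | 0 | 0
  63 | 00010110101001000 | 0 | 1
  64 | 00101101010010001 | 0 | 0
  65 | 01011010100100010 | 0 | 1
  66 | 10110101001000101 | 1 | 0
  67 | 01101010010001010 | 0 | 0
  68 | 11010100100010100 | 1 | 0
  69 | 10101001000101000 | 1 | 1
  70 | 01010010001010001 | 0 | 1
  71 | 10100100010100011 | 1 | 1
  72 | 01001000101000111 | 0 | 0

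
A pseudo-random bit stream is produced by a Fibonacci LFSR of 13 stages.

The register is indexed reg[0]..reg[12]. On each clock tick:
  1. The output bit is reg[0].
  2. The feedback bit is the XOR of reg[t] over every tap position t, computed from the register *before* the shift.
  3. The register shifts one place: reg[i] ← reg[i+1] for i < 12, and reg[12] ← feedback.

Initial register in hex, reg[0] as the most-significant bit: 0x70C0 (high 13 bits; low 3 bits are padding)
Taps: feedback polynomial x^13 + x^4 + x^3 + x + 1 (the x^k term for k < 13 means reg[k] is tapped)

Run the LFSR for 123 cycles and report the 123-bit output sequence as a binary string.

tick  register→output (feedback)
  0  0111000011000→0 (0)
  1  1110000110000→1 (0)
  2  1100001100000→1 (0)
  3  1000011000000→1 (1)
  4  0000110000001→0 (1)
  5  0001100000011→0 (0)
  6  0011000000110→0 (1)
  7  0110000001101→0 (1)
  8  1100000011011→1 (0)
  9  1000000110110→1 (1)
 10  0000001101101→0 (0)
 11  0000011011010→0 (0)
 12  0000110110100→0 (1)
 13  0001101101001→0 (0)
 14  0011011010010→0 (1)
 15  0110110100101→0 (0)
 16  1101101001010→1 (0)
 17  1011010010100→1 (0)
 18  0110100101000→0 (0)
 19  1101001010000→1 (1)
 20  1010010100001→1 (1)
 21  0100101000011→0 (0)
 22  1001010000110→1 (0)
 23  0010100001100→0 (1)
 24  0101000011001→0 (0)
 25  1010000110010→1 (1)
 26  0100001100101→0 (1)
 27  1000011001011→1 (1)
 28  0000110010111→0 (1)
 29  0001100101111→0 (0)
 30  0011001011110→0 (1)
 31  0110010111101→0 (1)
 32  1100101111011→1 (1)
 33  1001011110111→1 (0)
 34  0010111101110→0 (1)
 35  0101111011101→0 (1)
 36  1011110111011→1 (1)
 37  0111101110111→0 (1)
 38  1111011101111→1 (1)
 39  1110111011111→1 (1)
 40  1101110111111→1 (0)
 41  1011101111110→1 (1)
 42  0111011111101→0 (0)
 43  1110111111010→1 (1)
 44  1101111110101→1 (0)
 45  1011111101010→1 (1)
 46  0111111010101→0 (1)
 47  1111110101011→1 (0)
 48  1111101010110→1 (0)
 49  1111010101100→1 (1)
 50  1110101011001→1 (1)
 51  1101010110011→1 (1)
 52  1010101100111→1 (0)
 53  0101011001110→0 (0)
 54  1010110011100→1 (0)
 55  0101100111000→0 (1)
 56  1011001110001→1 (0)
 57  0110011100010→0 (1)
 58  1100111000101→1 (1)
 59  1001110001011→1 (1)
 60  0011100010111→0 (0)
 61  0111000101110→0 (0)
 62  1110001011100→1 (0)
 63  1100010111000→1 (0)
 64  1000101110000→1 (0)
 65  0001011100000→0 (1)
 66  0010111000001→0 (1)
 67  0101110000011→0 (1)
 68  1011100000111→1 (1)
 69  0111000001111→0 (0)
 70  1110000011110→1 (0)
 71  1100000111100→1 (0)
 72  1000001111000→1 (1)
 73  0000011110001→0 (0)
 74  0000111100010→0 (1)
 75  0001111000101→0 (0)
 76  0011110001010→0 (0)
 77  0111100010100→0 (1)
 78  1111000101001→1 (1)
 79  1110001010011→1 (0)
 80  1100010100110→1 (0)
 81  1000101001100→1 (0)
 82  0001010011000→0 (1)
 83  0010100110001→0 (1)
 84  0101001100011→0 (0)
 85  1010011000110→1 (1)
 86  0100110001101→0 (0)
 87  1001100011010→1 (1)
 88  0011000110101→0 (1)
 89  0110001101011→0 (1)
 90  1100011010111→1 (0)
 91  1000110101110→1 (0)
 92  0001101011100→0 (0)
 93  0011010111000→0 (1)
 94  0110101110001→0 (0)
 95  1101011100010→1 (1)
 96  1010111000101→1 (0)
 97  0101110001010→0 (1)
 98  1011100010101→1 (1)
 99  0111000101011→0 (0)
100  1110001010110→1 (0)
101  1100010101100→1 (0)
102  1000101011000→1 (0)
103  0001010110000→0 (1)
104  0010101100001→0 (1)
105  0101011000011→0 (0)
106  1010110000110→1 (0)
107  0101100001100→0 (1)
108  1011000011001→1 (0)
109  0110000110010→0 (1)
110  1100001100101→1 (0)
111  1000011001010→1 (1)
112  0000110010101→0 (1)
113  0001100101011→0 (0)
114  0011001010110→0 (1)
115  0110010101101→0 (1)
116  1100101011011→1 (1)
117  1001010110111→1 (0)
118  0010101101110→0 (1)
119  0101011011101→0 (0)
120  1010110111010→1 (0)
121  0101101110100→0 (1)
122  1011011101001→1 (0)

011100001100000011011010010100001100101111011101111110101011001110001011100000111100010100110001101011100010101100001100101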